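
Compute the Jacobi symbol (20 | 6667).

Pull out 2^2: since 6667 ≡ 3 (mod 8), (2/6667) = -1, so (2/6667)^2 = +1.
Reciprocity: 5 ≡ 1 and 6667 ≡ 3 (mod 4), so (5/6667) = +(6667/5).
Reduce top mod 5: now compute (2/5).
Pull out 2: since 5 ≡ 5 (mod 8), (2/5) = -1.
Reached (1/5) = 1. Collecting the sign flips along the way, the symbol is -1.

-1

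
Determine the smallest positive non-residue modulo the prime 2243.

(2/2243) = −1, so 2 is the smallest positive non-residue mod 2243.

2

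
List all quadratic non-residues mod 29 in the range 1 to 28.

2,3,8,10,11,12,14,15,17,18,19,21,26,27

Square k = 1,…,14 (k and 29−k give the same square):
1²=1, 2²=4, 3²=9, 4²=16, 5²=25, 6²≡7, 7²≡20, 8²≡6, 9²≡23, 10²≡13, 11²≡5, 12²≡28, 13²≡24, 14²≡22 (mod 29).
The residues are {1, 4, 5, 6, 7, 9, 13, 16, 20, 22, 23, 24, 25, 28}; the non-residues are the remaining 14 nonzero classes.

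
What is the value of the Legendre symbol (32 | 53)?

Pull out 2^5: since 53 ≡ 5 (mod 8), (2/53) = -1, so (2/53)^5 = -1.
Reached (1/53) = 1. Collecting the sign flips along the way, the symbol is -1.

-1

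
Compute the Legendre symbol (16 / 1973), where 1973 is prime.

Pull out 2^4: since 1973 ≡ 5 (mod 8), (2/1973) = -1, so (2/1973)^4 = +1.
Reached (1/1973) = 1. Collecting the sign flips along the way, the symbol is +1.

1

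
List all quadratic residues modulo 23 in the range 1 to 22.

1,2,3,4,6,8,9,12,13,16,18

Square k = 1,…,11 (k and 23−k give the same square):
1²=1, 2²=4, 3²=9, 4²=16, 5²≡2, 6²≡13, 7²≡3, 8²≡18, 9²≡12, 10²≡8, 11²≡6 (mod 23).
So the quadratic residues mod 23 are {1, 2, 3, 4, 6, 8, 9, 12, 13, 16, 18}.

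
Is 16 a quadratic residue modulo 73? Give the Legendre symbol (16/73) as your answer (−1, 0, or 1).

1

Pull out 2^4: since 73 ≡ 1 (mod 8), (2/73) = +1, so (2/73)^4 = +1.
Reached (1/73) = 1. Collecting the sign flips along the way, the symbol is +1.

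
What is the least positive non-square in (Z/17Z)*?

(2/17) = +1, so 2 is a residue.
(3/17) = −1, so 3 is the smallest positive non-residue mod 17.

3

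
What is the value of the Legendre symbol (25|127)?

1

Reciprocity: 25 ≡ 1 and 127 ≡ 3 (mod 4), so (25/127) = +(127/25).
Reduce top mod 25: now compute (2/25).
Pull out 2: since 25 ≡ 1 (mod 8), (2/25) = +1.
Reached (1/25) = 1. Collecting the sign flips along the way, the symbol is +1.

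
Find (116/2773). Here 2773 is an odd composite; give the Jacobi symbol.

Pull out 2^2: since 2773 ≡ 5 (mod 8), (2/2773) = -1, so (2/2773)^2 = +1.
Reciprocity: 29 ≡ 1 and 2773 ≡ 1 (mod 4), so (29/2773) = +(2773/29).
Reduce top mod 29: now compute (18/29).
Pull out 2: since 29 ≡ 5 (mod 8), (2/29) = -1.
Reciprocity: 9 ≡ 1 and 29 ≡ 1 (mod 4), so (9/29) = +(29/9).
Reduce top mod 9: now compute (2/9).
Pull out 2: since 9 ≡ 1 (mod 8), (2/9) = +1.
Reached (1/9) = 1. Collecting the sign flips along the way, the symbol is -1.

-1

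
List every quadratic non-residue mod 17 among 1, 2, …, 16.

3, 5, 6, 7, 10, 11, 12, 14

Square k = 1,…,8 (k and 17−k give the same square):
1²=1, 2²=4, 3²=9, 4²=16, 5²≡8, 6²≡2, 7²≡15, 8²≡13 (mod 17).
The residues are {1, 2, 4, 8, 9, 13, 15, 16}; the non-residues are the remaining 8 nonzero classes.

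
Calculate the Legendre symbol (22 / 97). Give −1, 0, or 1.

Pull out 2: since 97 ≡ 1 (mod 8), (2/97) = +1.
Reciprocity: 11 ≡ 3 and 97 ≡ 1 (mod 4), so (11/97) = +(97/11).
Reduce top mod 11: now compute (9/11).
Reciprocity: 9 ≡ 1 and 11 ≡ 3 (mod 4), so (9/11) = +(11/9).
Reduce top mod 9: now compute (2/9).
Pull out 2: since 9 ≡ 1 (mod 8), (2/9) = +1.
Reached (1/9) = 1. Collecting the sign flips along the way, the symbol is +1.

1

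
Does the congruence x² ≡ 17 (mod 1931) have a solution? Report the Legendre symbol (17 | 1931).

Reciprocity: 17 ≡ 1 and 1931 ≡ 3 (mod 4), so (17/1931) = +(1931/17).
Reduce top mod 17: now compute (10/17).
Pull out 2: since 17 ≡ 1 (mod 8), (2/17) = +1.
Reciprocity: 5 ≡ 1 and 17 ≡ 1 (mod 4), so (5/17) = +(17/5).
Reduce top mod 5: now compute (2/5).
Pull out 2: since 5 ≡ 5 (mod 8), (2/5) = -1.
Reached (1/5) = 1. Collecting the sign flips along the way, the symbol is -1.

-1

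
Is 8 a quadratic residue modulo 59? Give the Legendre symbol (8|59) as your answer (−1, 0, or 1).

-1

Pull out 2^3: since 59 ≡ 3 (mod 8), (2/59) = -1, so (2/59)^3 = -1.
Reached (1/59) = 1. Collecting the sign flips along the way, the symbol is -1.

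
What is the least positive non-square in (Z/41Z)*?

3

(2/41) = +1, so 2 is a residue.
(3/41) = −1, so 3 is the smallest positive non-residue mod 41.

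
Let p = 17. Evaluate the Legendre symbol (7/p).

-1

Reciprocity: 7 ≡ 3 and 17 ≡ 1 (mod 4), so (7/17) = +(17/7).
Reduce top mod 7: now compute (3/7).
Reciprocity: 3 ≡ 3 and 7 ≡ 3 (mod 4), so (3/7) = −(7/3).
Reduce top mod 3: now compute (1/3).
Reached (1/3) = 1. Collecting the sign flips along the way, the symbol is -1.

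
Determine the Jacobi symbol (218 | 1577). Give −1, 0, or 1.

Pull out 2: since 1577 ≡ 1 (mod 8), (2/1577) = +1.
Reciprocity: 109 ≡ 1 and 1577 ≡ 1 (mod 4), so (109/1577) = +(1577/109).
Reduce top mod 109: now compute (51/109).
Reciprocity: 51 ≡ 3 and 109 ≡ 1 (mod 4), so (51/109) = +(109/51).
Reduce top mod 51: now compute (7/51).
Reciprocity: 7 ≡ 3 and 51 ≡ 3 (mod 4), so (7/51) = −(51/7).
Reduce top mod 7: now compute (2/7).
Pull out 2: since 7 ≡ 7 (mod 8), (2/7) = +1.
Reached (1/7) = 1. Collecting the sign flips along the way, the symbol is -1.

-1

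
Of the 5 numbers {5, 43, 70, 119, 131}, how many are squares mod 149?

2

(5/149) = +1 → QR.
(43/149) = -1 → non-residue.
(70/149) = -1 → non-residue.
(119/149) = +1 → QR.
(131/149) = -1 → non-residue.
Total quadratic residues among the 5: 2.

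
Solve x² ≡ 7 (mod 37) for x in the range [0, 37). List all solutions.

37 ≡ 1 (mod 4), so we find a root by search.
Trying successive values, 9² = 81 ≡ 7 (mod 37). The other root is 37 − 9 = 28.

9, 28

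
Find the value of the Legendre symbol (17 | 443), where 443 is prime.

Euler's criterion: (17/443) ≡ 17^221 (mod 443).
17^2 ≡ 289 (mod 443)
17^4 ≡ 237 (mod 443)
17^8 ≡ 351 (mod 443)
17^16 ≡ 47 (mod 443)
17^32 ≡ 437 (mod 443)
17^64 ≡ 36 (mod 443)
17^128 ≡ 410 (mod 443)
17^221 = 17^(128+64+16+8+4+1) ≡ 1 (mod 443).
Result is 1, so (17/443) = 1.

1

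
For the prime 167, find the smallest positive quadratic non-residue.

(2/167) = +1, so 2 is a residue.
(3/167) = +1, so 3 is a residue.
(4/167) = +1, so 4 is a residue.
(5/167) = −1, so 5 is the smallest positive non-residue mod 167.

5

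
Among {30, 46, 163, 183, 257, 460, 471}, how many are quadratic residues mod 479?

6

(30/479) = +1 → QR.
(46/479) = +1 → QR.
(163/479) = +1 → QR.
(183/479) = +1 → QR.
(257/479) = +1 → QR.
(460/479) = +1 → QR.
(471/479) = -1 → non-residue.
Total quadratic residues among the 7: 6.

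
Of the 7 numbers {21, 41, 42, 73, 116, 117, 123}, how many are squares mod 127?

5

(21/127) = +1 → QR.
(41/127) = +1 → QR.
(42/127) = +1 → QR.
(73/127) = +1 → QR.
(116/127) = -1 → non-residue.
(117/127) = +1 → QR.
(123/127) = -1 → non-residue.
Total quadratic residues among the 7: 5.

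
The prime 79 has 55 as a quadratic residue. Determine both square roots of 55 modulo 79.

23, 56

Since 79 ≡ 3 (mod 4), a square root of 55 is 55^((79+1)/4) = 55^20 mod 79.
Repeated squaring: 55^2≡23, 55^4≡55, 55^8≡23, 55^16≡55 (mod 79).
55^20 = 55^(16+4) ≡ 23 (mod 79).
Check: 23² = 529 ≡ 55 (mod 79). The two roots are 23 and 56.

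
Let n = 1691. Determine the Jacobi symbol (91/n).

Reciprocity: 91 ≡ 3 and 1691 ≡ 3 (mod 4), so (91/1691) = −(1691/91).
Reduce top mod 91: now compute (53/91).
Reciprocity: 53 ≡ 1 and 91 ≡ 3 (mod 4), so (53/91) = +(91/53).
Reduce top mod 53: now compute (38/53).
Pull out 2: since 53 ≡ 5 (mod 8), (2/53) = -1.
Reciprocity: 19 ≡ 3 and 53 ≡ 1 (mod 4), so (19/53) = +(53/19).
Reduce top mod 19: now compute (15/19).
Reciprocity: 15 ≡ 3 and 19 ≡ 3 (mod 4), so (15/19) = −(19/15).
Reduce top mod 15: now compute (4/15).
Pull out 2^2: since 15 ≡ 7 (mod 8), (2/15) = +1, so (2/15)^2 = +1.
Reached (1/15) = 1. Collecting the sign flips along the way, the symbol is -1.

-1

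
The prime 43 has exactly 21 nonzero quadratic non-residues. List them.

2,3,5,7,8,12,18,19,20,22,26,27,28,29,30,32,33,34,37,39,42

Square k = 1,…,21 (k and 43−k give the same square):
1²=1, 2²=4, 3²=9, 4²=16, 5²=25, 6²=36, 7²≡6, 8²≡21, 9²≡38, 10²≡14, 11²≡35, 12²≡15, 13²≡40, 14²≡24, 15²≡10, 16²≡41, 17²≡31, 18²≡23, 19²≡17, 20²≡13, 21²≡11 (mod 43).
The residues are {1, 4, 6, 9, 10, 11, 13, 14, 15, 16, 17, 21, 23, 24, 25, 31, 35, 36, 38, 40, 41}; the non-residues are the remaining 21 nonzero classes.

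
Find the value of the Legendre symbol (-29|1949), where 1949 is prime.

First reduce: -29 ≡ 1920 (mod 1949).
Pull out 2^7: since 1949 ≡ 5 (mod 8), (2/1949) = -1, so (2/1949)^7 = -1.
Reciprocity: 15 ≡ 3 and 1949 ≡ 1 (mod 4), so (15/1949) = +(1949/15).
Reduce top mod 15: now compute (14/15).
Pull out 2: since 15 ≡ 7 (mod 8), (2/15) = +1.
Reciprocity: 7 ≡ 3 and 15 ≡ 3 (mod 4), so (7/15) = −(15/7).
Reduce top mod 7: now compute (1/7).
Reached (1/7) = 1. Collecting the sign flips along the way, the symbol is +1.

1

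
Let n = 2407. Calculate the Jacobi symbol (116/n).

0

Pull out 2^2: since 2407 ≡ 7 (mod 8), (2/2407) = +1, so (2/2407)^2 = +1.
Reciprocity: 29 ≡ 1 and 2407 ≡ 3 (mod 4), so (29/2407) = +(2407/29).
Reduce top mod 29: now compute (0/29).
Top reduces to 0: gcd > 1, so the symbol is 0.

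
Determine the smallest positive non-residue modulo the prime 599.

7

(2/599) = +1, so 2 is a residue.
(3/599) = +1, so 3 is a residue.
(4/599) = +1, so 4 is a residue.
(5/599) = +1, so 5 is a residue.
(6/599) = +1, so 6 is a residue.
(7/599) = −1, so 7 is the smallest positive non-residue mod 599.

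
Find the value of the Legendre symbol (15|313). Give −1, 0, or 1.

-1

Reciprocity: 15 ≡ 3 and 313 ≡ 1 (mod 4), so (15/313) = +(313/15).
Reduce top mod 15: now compute (13/15).
Reciprocity: 13 ≡ 1 and 15 ≡ 3 (mod 4), so (13/15) = +(15/13).
Reduce top mod 13: now compute (2/13).
Pull out 2: since 13 ≡ 5 (mod 8), (2/13) = -1.
Reached (1/13) = 1. Collecting the sign flips along the way, the symbol is -1.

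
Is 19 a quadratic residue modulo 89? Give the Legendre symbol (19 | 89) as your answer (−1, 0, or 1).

Reciprocity: 19 ≡ 3 and 89 ≡ 1 (mod 4), so (19/89) = +(89/19).
Reduce top mod 19: now compute (13/19).
Reciprocity: 13 ≡ 1 and 19 ≡ 3 (mod 4), so (13/19) = +(19/13).
Reduce top mod 13: now compute (6/13).
Pull out 2: since 13 ≡ 5 (mod 8), (2/13) = -1.
Reciprocity: 3 ≡ 3 and 13 ≡ 1 (mod 4), so (3/13) = +(13/3).
Reduce top mod 3: now compute (1/3).
Reached (1/3) = 1. Collecting the sign flips along the way, the symbol is -1.

-1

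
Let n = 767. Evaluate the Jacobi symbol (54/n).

Pull out 2: since 767 ≡ 7 (mod 8), (2/767) = +1.
Reciprocity: 27 ≡ 3 and 767 ≡ 3 (mod 4), so (27/767) = −(767/27).
Reduce top mod 27: now compute (11/27).
Reciprocity: 11 ≡ 3 and 27 ≡ 3 (mod 4), so (11/27) = −(27/11).
Reduce top mod 11: now compute (5/11).
Reciprocity: 5 ≡ 1 and 11 ≡ 3 (mod 4), so (5/11) = +(11/5).
Reduce top mod 5: now compute (1/5).
Reached (1/5) = 1. Collecting the sign flips along the way, the symbol is +1.

1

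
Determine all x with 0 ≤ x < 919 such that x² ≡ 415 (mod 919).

77, 842

Since 919 ≡ 3 (mod 4), a square root of 415 is 415^((919+1)/4) = 415^230 mod 919.
Repeated squaring: 415^2≡372, 415^4≡534, 415^8≡266, 415^16≡912, 415^32≡49, 415^64≡563, 415^128≡833 (mod 919).
415^230 = 415^(128+64+32+4+2) ≡ 842 (mod 919).
Check: 842² = 708964 ≡ 415 (mod 919). The two roots are 77 and 842.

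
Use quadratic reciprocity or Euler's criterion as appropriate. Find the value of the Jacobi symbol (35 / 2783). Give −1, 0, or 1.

Reciprocity: 35 ≡ 3 and 2783 ≡ 3 (mod 4), so (35/2783) = −(2783/35).
Reduce top mod 35: now compute (18/35).
Pull out 2: since 35 ≡ 3 (mod 8), (2/35) = -1.
Reciprocity: 9 ≡ 1 and 35 ≡ 3 (mod 4), so (9/35) = +(35/9).
Reduce top mod 9: now compute (8/9).
Pull out 2^3: since 9 ≡ 1 (mod 8), (2/9) = +1, so (2/9)^3 = +1.
Reached (1/9) = 1. Collecting the sign flips along the way, the symbol is +1.

1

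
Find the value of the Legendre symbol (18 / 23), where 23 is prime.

1

Pull out 2: since 23 ≡ 7 (mod 8), (2/23) = +1.
Reciprocity: 9 ≡ 1 and 23 ≡ 3 (mod 4), so (9/23) = +(23/9).
Reduce top mod 9: now compute (5/9).
Reciprocity: 5 ≡ 1 and 9 ≡ 1 (mod 4), so (5/9) = +(9/5).
Reduce top mod 5: now compute (4/5).
Pull out 2^2: since 5 ≡ 5 (mod 8), (2/5) = -1, so (2/5)^2 = +1.
Reached (1/5) = 1. Collecting the sign flips along the way, the symbol is +1.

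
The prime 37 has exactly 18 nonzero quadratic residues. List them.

1, 3, 4, 7, 9, 10, 11, 12, 16, 21, 25, 26, 27, 28, 30, 33, 34, 36

Square k = 1,…,18 (k and 37−k give the same square):
1²=1, 2²=4, 3²=9, 4²=16, 5²=25, 6²=36, 7²≡12, 8²≡27, 9²≡7, 10²≡26, 11²≡10, 12²≡33, 13²≡21, 14²≡11, 15²≡3, 16²≡34, 17²≡30, 18²≡28 (mod 37).
So the quadratic residues mod 37 are {1, 3, 4, 7, 9, 10, 11, 12, 16, 21, 25, 26, 27, 28, 30, 33, 34, 36}.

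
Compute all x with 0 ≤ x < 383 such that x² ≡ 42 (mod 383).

100, 283

Since 383 ≡ 3 (mod 4), a square root of 42 is 42^((383+1)/4) = 42^96 mod 383.
Repeated squaring: 42^2≡232, 42^4≡204, 42^8≡252, 42^16≡309, 42^32≡114, 42^64≡357 (mod 383).
42^96 = 42^(64+32) ≡ 100 (mod 383).
Check: 100² = 10000 ≡ 42 (mod 383). The two roots are 100 and 283.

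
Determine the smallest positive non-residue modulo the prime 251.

(2/251) = −1, so 2 is the smallest positive non-residue mod 251.

2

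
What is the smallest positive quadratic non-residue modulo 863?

5

(2/863) = +1, so 2 is a residue.
(3/863) = +1, so 3 is a residue.
(4/863) = +1, so 4 is a residue.
(5/863) = −1, so 5 is the smallest positive non-residue mod 863.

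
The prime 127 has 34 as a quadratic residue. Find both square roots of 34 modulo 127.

62, 65

Since 127 ≡ 3 (mod 4), a square root of 34 is 34^((127+1)/4) = 34^32 mod 127.
Repeated squaring: 34^2≡13, 34^4≡42, 34^8≡113, 34^16≡69, 34^32≡62 (mod 127).
34^32 = 34^(32) ≡ 62 (mod 127).
Check: 62² = 3844 ≡ 34 (mod 127). The two roots are 62 and 65.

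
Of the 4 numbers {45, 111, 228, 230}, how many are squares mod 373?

(45/373) = -1 → non-residue.
(111/373) = +1 → QR.
(228/373) = -1 → non-residue.
(230/373) = -1 → non-residue.
Total quadratic residues among the 4: 1.

1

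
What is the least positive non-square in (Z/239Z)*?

(2/239) = +1, so 2 is a residue.
(3/239) = +1, so 3 is a residue.
(4/239) = +1, so 4 is a residue.
(5/239) = +1, so 5 is a residue.
(6/239) = +1, so 6 is a residue.
(7/239) = −1, so 7 is the smallest positive non-residue mod 239.

7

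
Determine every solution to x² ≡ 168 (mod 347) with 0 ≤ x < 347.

140, 207

Since 347 ≡ 3 (mod 4), a square root of 168 is 168^((347+1)/4) = 168^87 mod 347.
Repeated squaring: 168^2≡117, 168^4≡156, 168^8≡46, 168^16≡34, 168^32≡115, 168^64≡39 (mod 347).
168^87 = 168^(64+16+4+2+1) ≡ 140 (mod 347).
Check: 140² = 19600 ≡ 168 (mod 347). The two roots are 140 and 207.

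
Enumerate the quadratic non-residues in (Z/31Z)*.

Square k = 1,…,15 (k and 31−k give the same square):
1²=1, 2²=4, 3²=9, 4²=16, 5²=25, 6²≡5, 7²≡18, 8²≡2, 9²≡19, 10²≡7, 11²≡28, 12²≡20, 13²≡14, 14²≡10, 15²≡8 (mod 31).
The residues are {1, 2, 4, 5, 7, 8, 9, 10, 14, 16, 18, 19, 20, 25, 28}; the non-residues are the remaining 15 nonzero classes.

3,6,11,12,13,15,17,21,22,23,24,26,27,29,30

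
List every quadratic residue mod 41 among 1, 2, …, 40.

1,2,4,5,8,9,10,16,18,20,21,23,25,31,32,33,36,37,39,40

Square k = 1,…,20 (k and 41−k give the same square):
1²=1, 2²=4, 3²=9, 4²=16, 5²=25, 6²=36, 7²≡8, 8²≡23, 9²≡40, 10²≡18, 11²≡39, 12²≡21, 13²≡5, 14²≡32, 15²≡20, 16²≡10, 17²≡2, 18²≡37, 19²≡33, 20²≡31 (mod 41).
So the quadratic residues mod 41 are {1, 2, 4, 5, 8, 9, 10, 16, 18, 20, 21, 23, 25, 31, 32, 33, 36, 37, 39, 40}.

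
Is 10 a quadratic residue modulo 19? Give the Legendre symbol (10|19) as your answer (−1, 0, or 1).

-1

Pull out 2: since 19 ≡ 3 (mod 8), (2/19) = -1.
Reciprocity: 5 ≡ 1 and 19 ≡ 3 (mod 4), so (5/19) = +(19/5).
Reduce top mod 5: now compute (4/5).
Pull out 2^2: since 5 ≡ 5 (mod 8), (2/5) = -1, so (2/5)^2 = +1.
Reached (1/5) = 1. Collecting the sign flips along the way, the symbol is -1.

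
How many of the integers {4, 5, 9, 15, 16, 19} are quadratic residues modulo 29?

4

(4/29) = +1 → QR.
(5/29) = +1 → QR.
(9/29) = +1 → QR.
(15/29) = -1 → non-residue.
(16/29) = +1 → QR.
(19/29) = -1 → non-residue.
Total quadratic residues among the 6: 4.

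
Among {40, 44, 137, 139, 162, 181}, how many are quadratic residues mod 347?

(40/347) = +1 → QR.
(44/347) = +1 → QR.
(137/347) = +1 → QR.
(139/347) = -1 → non-residue.
(162/347) = -1 → non-residue.
(181/347) = +1 → QR.
Total quadratic residues among the 6: 4.

4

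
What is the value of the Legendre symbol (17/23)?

-1

Euler's criterion: (17/23) ≡ 17^11 (mod 23).
17^2 ≡ 13 (mod 23)
17^4 ≡ 8 (mod 23)
17^8 ≡ 18 (mod 23)
17^11 = 17^(8+2+1) ≡ 22 (mod 23).
Result is 22 ≡ −1, so (17/23) = −1.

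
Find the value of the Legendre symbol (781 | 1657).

Reciprocity: 781 ≡ 1 and 1657 ≡ 1 (mod 4), so (781/1657) = +(1657/781).
Reduce top mod 781: now compute (95/781).
Reciprocity: 95 ≡ 3 and 781 ≡ 1 (mod 4), so (95/781) = +(781/95).
Reduce top mod 95: now compute (21/95).
Reciprocity: 21 ≡ 1 and 95 ≡ 3 (mod 4), so (21/95) = +(95/21).
Reduce top mod 21: now compute (11/21).
Reciprocity: 11 ≡ 3 and 21 ≡ 1 (mod 4), so (11/21) = +(21/11).
Reduce top mod 11: now compute (10/11).
Pull out 2: since 11 ≡ 3 (mod 8), (2/11) = -1.
Reciprocity: 5 ≡ 1 and 11 ≡ 3 (mod 4), so (5/11) = +(11/5).
Reduce top mod 5: now compute (1/5).
Reached (1/5) = 1. Collecting the sign flips along the way, the symbol is -1.

-1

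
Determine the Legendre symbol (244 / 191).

First reduce: 244 ≡ 53 (mod 191).
Reciprocity: 53 ≡ 1 and 191 ≡ 3 (mod 4), so (53/191) = +(191/53).
Reduce top mod 53: now compute (32/53).
Pull out 2^5: since 53 ≡ 5 (mod 8), (2/53) = -1, so (2/53)^5 = -1.
Reached (1/53) = 1. Collecting the sign flips along the way, the symbol is -1.

-1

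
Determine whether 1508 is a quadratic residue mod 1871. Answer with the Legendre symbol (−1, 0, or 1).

-1

Pull out 2^2: since 1871 ≡ 7 (mod 8), (2/1871) = +1, so (2/1871)^2 = +1.
Reciprocity: 377 ≡ 1 and 1871 ≡ 3 (mod 4), so (377/1871) = +(1871/377).
Reduce top mod 377: now compute (363/377).
Reciprocity: 363 ≡ 3 and 377 ≡ 1 (mod 4), so (363/377) = +(377/363).
Reduce top mod 363: now compute (14/363).
Pull out 2: since 363 ≡ 3 (mod 8), (2/363) = -1.
Reciprocity: 7 ≡ 3 and 363 ≡ 3 (mod 4), so (7/363) = −(363/7).
Reduce top mod 7: now compute (6/7).
Pull out 2: since 7 ≡ 7 (mod 8), (2/7) = +1.
Reciprocity: 3 ≡ 3 and 7 ≡ 3 (mod 4), so (3/7) = −(7/3).
Reduce top mod 3: now compute (1/3).
Reached (1/3) = 1. Collecting the sign flips along the way, the symbol is -1.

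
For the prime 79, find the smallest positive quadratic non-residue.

3

(2/79) = +1, so 2 is a residue.
(3/79) = −1, so 3 is the smallest positive non-residue mod 79.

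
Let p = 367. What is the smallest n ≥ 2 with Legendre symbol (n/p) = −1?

3

(2/367) = +1, so 2 is a residue.
(3/367) = −1, so 3 is the smallest positive non-residue mod 367.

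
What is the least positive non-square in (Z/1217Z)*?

(2/1217) = +1, so 2 is a residue.
(3/1217) = −1, so 3 is the smallest positive non-residue mod 1217.

3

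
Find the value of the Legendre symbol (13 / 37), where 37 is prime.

-1

Reciprocity: 13 ≡ 1 and 37 ≡ 1 (mod 4), so (13/37) = +(37/13).
Reduce top mod 13: now compute (11/13).
Reciprocity: 11 ≡ 3 and 13 ≡ 1 (mod 4), so (11/13) = +(13/11).
Reduce top mod 11: now compute (2/11).
Pull out 2: since 11 ≡ 3 (mod 8), (2/11) = -1.
Reached (1/11) = 1. Collecting the sign flips along the way, the symbol is -1.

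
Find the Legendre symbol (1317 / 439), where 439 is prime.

First reduce: 1317 ≡ 0 (mod 439).
Top reduces to 0: gcd > 1, so the symbol is 0.

0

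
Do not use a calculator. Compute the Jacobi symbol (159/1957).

1

Reciprocity: 159 ≡ 3 and 1957 ≡ 1 (mod 4), so (159/1957) = +(1957/159).
Reduce top mod 159: now compute (49/159).
Reciprocity: 49 ≡ 1 and 159 ≡ 3 (mod 4), so (49/159) = +(159/49).
Reduce top mod 49: now compute (12/49).
Pull out 2^2: since 49 ≡ 1 (mod 8), (2/49) = +1, so (2/49)^2 = +1.
Reciprocity: 3 ≡ 3 and 49 ≡ 1 (mod 4), so (3/49) = +(49/3).
Reduce top mod 3: now compute (1/3).
Reached (1/3) = 1. Collecting the sign flips along the way, the symbol is +1.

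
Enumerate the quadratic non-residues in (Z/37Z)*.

Square k = 1,…,18 (k and 37−k give the same square):
1²=1, 2²=4, 3²=9, 4²=16, 5²=25, 6²=36, 7²≡12, 8²≡27, 9²≡7, 10²≡26, 11²≡10, 12²≡33, 13²≡21, 14²≡11, 15²≡3, 16²≡34, 17²≡30, 18²≡28 (mod 37).
The residues are {1, 3, 4, 7, 9, 10, 11, 12, 16, 21, 25, 26, 27, 28, 30, 33, 34, 36}; the non-residues are the remaining 18 nonzero classes.

2 5 6 8 13 14 15 17 18 19 20 22 23 24 29 31 32 35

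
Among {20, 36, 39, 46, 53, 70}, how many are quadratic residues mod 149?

(20/149) = +1 → QR.
(36/149) = +1 → QR.
(39/149) = +1 → QR.
(46/149) = +1 → QR.
(53/149) = +1 → QR.
(70/149) = -1 → non-residue.
Total quadratic residues among the 6: 5.

5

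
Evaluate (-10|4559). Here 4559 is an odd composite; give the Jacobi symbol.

First reduce: -10 ≡ 4549 (mod 4559).
Reciprocity: 4549 ≡ 1 and 4559 ≡ 3 (mod 4), so (4549/4559) = +(4559/4549).
Reduce top mod 4549: now compute (10/4549).
Pull out 2: since 4549 ≡ 5 (mod 8), (2/4549) = -1.
Reciprocity: 5 ≡ 1 and 4549 ≡ 1 (mod 4), so (5/4549) = +(4549/5).
Reduce top mod 5: now compute (4/5).
Pull out 2^2: since 5 ≡ 5 (mod 8), (2/5) = -1, so (2/5)^2 = +1.
Reached (1/5) = 1. Collecting the sign flips along the way, the symbol is -1.

-1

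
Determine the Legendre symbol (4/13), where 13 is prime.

1

Pull out 2^2: since 13 ≡ 5 (mod 8), (2/13) = -1, so (2/13)^2 = +1.
Reached (1/13) = 1. Collecting the sign flips along the way, the symbol is +1.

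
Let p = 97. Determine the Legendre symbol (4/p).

1

Euler's criterion: (4/97) ≡ 4^48 (mod 97).
4^2 ≡ 16 (mod 97)
4^4 ≡ 62 (mod 97)
4^8 ≡ 61 (mod 97)
4^16 ≡ 35 (mod 97)
4^32 ≡ 61 (mod 97)
4^48 = 4^(32+16) ≡ 1 (mod 97).
Result is 1, so (4/97) = 1.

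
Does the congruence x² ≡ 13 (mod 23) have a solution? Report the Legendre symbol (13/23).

Reciprocity: 13 ≡ 1 and 23 ≡ 3 (mod 4), so (13/23) = +(23/13).
Reduce top mod 13: now compute (10/13).
Pull out 2: since 13 ≡ 5 (mod 8), (2/13) = -1.
Reciprocity: 5 ≡ 1 and 13 ≡ 1 (mod 4), so (5/13) = +(13/5).
Reduce top mod 5: now compute (3/5).
Reciprocity: 3 ≡ 3 and 5 ≡ 1 (mod 4), so (3/5) = +(5/3).
Reduce top mod 3: now compute (2/3).
Pull out 2: since 3 ≡ 3 (mod 8), (2/3) = -1.
Reached (1/3) = 1. Collecting the sign flips along the way, the symbol is +1.

1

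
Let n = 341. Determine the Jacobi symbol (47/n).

1

Reciprocity: 47 ≡ 3 and 341 ≡ 1 (mod 4), so (47/341) = +(341/47).
Reduce top mod 47: now compute (12/47).
Pull out 2^2: since 47 ≡ 7 (mod 8), (2/47) = +1, so (2/47)^2 = +1.
Reciprocity: 3 ≡ 3 and 47 ≡ 3 (mod 4), so (3/47) = −(47/3).
Reduce top mod 3: now compute (2/3).
Pull out 2: since 3 ≡ 3 (mod 8), (2/3) = -1.
Reached (1/3) = 1. Collecting the sign flips along the way, the symbol is +1.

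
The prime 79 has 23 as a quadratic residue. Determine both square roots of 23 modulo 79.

Since 79 ≡ 3 (mod 4), a square root of 23 is 23^((79+1)/4) = 23^20 mod 79.
Repeated squaring: 23^2≡55, 23^4≡23, 23^8≡55, 23^16≡23 (mod 79).
23^20 = 23^(16+4) ≡ 55 (mod 79).
Check: 55² = 3025 ≡ 23 (mod 79). The two roots are 24 and 55.

24, 55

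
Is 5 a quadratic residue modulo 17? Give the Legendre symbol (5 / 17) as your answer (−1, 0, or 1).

Euler's criterion: (5/17) ≡ 5^8 (mod 17).
5^2 ≡ 8 (mod 17)
5^4 ≡ 13 (mod 17)
5^8 ≡ 16 (mod 17)
5^8 = 5^(8) ≡ 16 (mod 17).
Result is 16 ≡ −1, so (5/17) = −1.

-1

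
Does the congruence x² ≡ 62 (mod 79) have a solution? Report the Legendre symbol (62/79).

Euler's criterion: (62/79) ≡ 62^39 (mod 79).
62^2 ≡ 52 (mod 79)
62^4 ≡ 18 (mod 79)
62^8 ≡ 8 (mod 79)
62^16 ≡ 64 (mod 79)
62^32 ≡ 67 (mod 79)
62^39 = 62^(32+4+2+1) ≡ 1 (mod 79).
Result is 1, so (62/79) = 1.

1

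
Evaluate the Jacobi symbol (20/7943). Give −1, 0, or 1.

-1

Pull out 2^2: since 7943 ≡ 7 (mod 8), (2/7943) = +1, so (2/7943)^2 = +1.
Reciprocity: 5 ≡ 1 and 7943 ≡ 3 (mod 4), so (5/7943) = +(7943/5).
Reduce top mod 5: now compute (3/5).
Reciprocity: 3 ≡ 3 and 5 ≡ 1 (mod 4), so (3/5) = +(5/3).
Reduce top mod 3: now compute (2/3).
Pull out 2: since 3 ≡ 3 (mod 8), (2/3) = -1.
Reached (1/3) = 1. Collecting the sign flips along the way, the symbol is -1.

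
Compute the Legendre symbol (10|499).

Euler's criterion: (10/499) ≡ 10^249 (mod 499).
10^2 ≡ 100 (mod 499)
10^4 ≡ 20 (mod 499)
10^8 ≡ 400 (mod 499)
10^16 ≡ 320 (mod 499)
10^32 ≡ 105 (mod 499)
10^64 ≡ 47 (mod 499)
10^128 ≡ 213 (mod 499)
10^249 = 10^(128+64+32+16+8+1) ≡ 498 (mod 499).
Result is 498 ≡ −1, so (10/499) = −1.

-1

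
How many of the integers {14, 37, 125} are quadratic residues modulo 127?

(14/127) = -1 → non-residue.
(37/127) = +1 → QR.
(125/127) = -1 → non-residue.
Total quadratic residues among the 3: 1.

1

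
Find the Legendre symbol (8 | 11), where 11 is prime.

Euler's criterion: (8/11) ≡ 8^5 (mod 11).
8^2 ≡ 9 (mod 11)
8^4 ≡ 4 (mod 11)
8^5 = 8^(4+1) ≡ 10 (mod 11).
Result is 10 ≡ −1, so (8/11) = −1.

-1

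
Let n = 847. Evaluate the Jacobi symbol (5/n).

Reciprocity: 5 ≡ 1 and 847 ≡ 3 (mod 4), so (5/847) = +(847/5).
Reduce top mod 5: now compute (2/5).
Pull out 2: since 5 ≡ 5 (mod 8), (2/5) = -1.
Reached (1/5) = 1. Collecting the sign flips along the way, the symbol is -1.

-1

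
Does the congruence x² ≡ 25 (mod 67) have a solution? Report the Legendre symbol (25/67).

1

Reciprocity: 25 ≡ 1 and 67 ≡ 3 (mod 4), so (25/67) = +(67/25).
Reduce top mod 25: now compute (17/25).
Reciprocity: 17 ≡ 1 and 25 ≡ 1 (mod 4), so (17/25) = +(25/17).
Reduce top mod 17: now compute (8/17).
Pull out 2^3: since 17 ≡ 1 (mod 8), (2/17) = +1, so (2/17)^3 = +1.
Reached (1/17) = 1. Collecting the sign flips along the way, the symbol is +1.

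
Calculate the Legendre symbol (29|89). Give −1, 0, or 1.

-1

Reciprocity: 29 ≡ 1 and 89 ≡ 1 (mod 4), so (29/89) = +(89/29).
Reduce top mod 29: now compute (2/29).
Pull out 2: since 29 ≡ 5 (mod 8), (2/29) = -1.
Reached (1/29) = 1. Collecting the sign flips along the way, the symbol is -1.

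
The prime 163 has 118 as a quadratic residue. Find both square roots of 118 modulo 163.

Since 163 ≡ 3 (mod 4), a square root of 118 is 118^((163+1)/4) = 118^41 mod 163.
Repeated squaring: 118^2≡69, 118^4≡34, 118^8≡15, 118^16≡62, 118^32≡95 (mod 163).
118^41 = 118^(32+8+1) ≡ 97 (mod 163).
Check: 97² = 9409 ≡ 118 (mod 163). The two roots are 66 and 97.

66, 97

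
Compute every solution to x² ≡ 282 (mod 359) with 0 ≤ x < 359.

Since 359 ≡ 3 (mod 4), a square root of 282 is 282^((359+1)/4) = 282^90 mod 359.
Repeated squaring: 282^2≡185, 282^4≡120, 282^8≡40, 282^16≡164, 282^32≡330, 282^64≡123 (mod 359).
282^90 = 282^(64+16+8+2) ≡ 241 (mod 359).
Check: 241² = 58081 ≡ 282 (mod 359). The two roots are 118 and 241.

118, 241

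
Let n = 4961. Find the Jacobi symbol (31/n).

1

Reciprocity: 31 ≡ 3 and 4961 ≡ 1 (mod 4), so (31/4961) = +(4961/31).
Reduce top mod 31: now compute (1/31).
Reached (1/31) = 1. Collecting the sign flips along the way, the symbol is +1.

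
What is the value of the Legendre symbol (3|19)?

-1

Reciprocity: 3 ≡ 3 and 19 ≡ 3 (mod 4), so (3/19) = −(19/3).
Reduce top mod 3: now compute (1/3).
Reached (1/3) = 1. Collecting the sign flips along the way, the symbol is -1.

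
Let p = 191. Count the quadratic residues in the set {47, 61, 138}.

(47/191) = -1 → non-residue.
(61/191) = -1 → non-residue.
(138/191) = +1 → QR.
Total quadratic residues among the 3: 1.

1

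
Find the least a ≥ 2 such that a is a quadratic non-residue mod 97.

5

(2/97) = +1, so 2 is a residue.
(3/97) = +1, so 3 is a residue.
(4/97) = +1, so 4 is a residue.
(5/97) = −1, so 5 is the smallest positive non-residue mod 97.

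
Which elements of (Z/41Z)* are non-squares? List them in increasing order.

3,6,7,11,12,13,14,15,17,19,22,24,26,27,28,29,30,34,35,38

Square k = 1,…,20 (k and 41−k give the same square):
1²=1, 2²=4, 3²=9, 4²=16, 5²=25, 6²=36, 7²≡8, 8²≡23, 9²≡40, 10²≡18, 11²≡39, 12²≡21, 13²≡5, 14²≡32, 15²≡20, 16²≡10, 17²≡2, 18²≡37, 19²≡33, 20²≡31 (mod 41).
The residues are {1, 2, 4, 5, 8, 9, 10, 16, 18, 20, 21, 23, 25, 31, 32, 33, 36, 37, 39, 40}; the non-residues are the remaining 20 nonzero classes.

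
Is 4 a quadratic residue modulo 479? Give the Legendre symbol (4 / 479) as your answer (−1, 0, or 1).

1

Pull out 2^2: since 479 ≡ 7 (mod 8), (2/479) = +1, so (2/479)^2 = +1.
Reached (1/479) = 1. Collecting the sign flips along the way, the symbol is +1.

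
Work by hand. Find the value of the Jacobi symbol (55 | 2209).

Reciprocity: 55 ≡ 3 and 2209 ≡ 1 (mod 4), so (55/2209) = +(2209/55).
Reduce top mod 55: now compute (9/55).
Reciprocity: 9 ≡ 1 and 55 ≡ 3 (mod 4), so (9/55) = +(55/9).
Reduce top mod 9: now compute (1/9).
Reached (1/9) = 1. Collecting the sign flips along the way, the symbol is +1.

1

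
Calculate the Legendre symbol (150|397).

Euler's criterion: (150/397) ≡ 150^198 (mod 397).
150^2 ≡ 268 (mod 397)
150^4 ≡ 364 (mod 397)
150^8 ≡ 295 (mod 397)
150^16 ≡ 82 (mod 397)
150^32 ≡ 372 (mod 397)
150^64 ≡ 228 (mod 397)
150^128 ≡ 374 (mod 397)
150^198 = 150^(128+64+4+2) ≡ 396 (mod 397).
Result is 396 ≡ −1, so (150/397) = −1.

-1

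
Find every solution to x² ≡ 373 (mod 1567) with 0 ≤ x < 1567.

Since 1567 ≡ 3 (mod 4), a square root of 373 is 373^((1567+1)/4) = 373^392 mod 1567.
Repeated squaring: 373^2≡1233, 373^4≡299, 373^8≡82, 373^16≡456, 373^32≡1092, 373^64≡1544, 373^128≡529, 373^256≡915 (mod 1567).
373^392 = 373^(256+128+8) ≡ 327 (mod 1567).
Check: 327² = 106929 ≡ 373 (mod 1567). The two roots are 327 and 1240.

327, 1240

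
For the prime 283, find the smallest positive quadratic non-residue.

2

(2/283) = −1, so 2 is the smallest positive non-residue mod 283.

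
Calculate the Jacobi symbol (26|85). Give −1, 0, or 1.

Pull out 2: since 85 ≡ 5 (mod 8), (2/85) = -1.
Reciprocity: 13 ≡ 1 and 85 ≡ 1 (mod 4), so (13/85) = +(85/13).
Reduce top mod 13: now compute (7/13).
Reciprocity: 7 ≡ 3 and 13 ≡ 1 (mod 4), so (7/13) = +(13/7).
Reduce top mod 7: now compute (6/7).
Pull out 2: since 7 ≡ 7 (mod 8), (2/7) = +1.
Reciprocity: 3 ≡ 3 and 7 ≡ 3 (mod 4), so (3/7) = −(7/3).
Reduce top mod 3: now compute (1/3).
Reached (1/3) = 1. Collecting the sign flips along the way, the symbol is +1.

1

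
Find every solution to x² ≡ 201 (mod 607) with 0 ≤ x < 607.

124, 483

Since 607 ≡ 3 (mod 4), a square root of 201 is 201^((607+1)/4) = 201^152 mod 607.
Repeated squaring: 201^2≡339, 201^4≡198, 201^8≡356, 201^16≡480, 201^32≡347, 201^64≡223, 201^128≡562 (mod 607).
201^152 = 201^(128+16+8) ≡ 483 (mod 607).
Check: 483² = 233289 ≡ 201 (mod 607). The two roots are 124 and 483.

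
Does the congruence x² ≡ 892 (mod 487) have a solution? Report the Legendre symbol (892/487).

Euler's criterion: (892/487) ≡ 405^243 (mod 487).
405^2 ≡ 393 (mod 487)
405^4 ≡ 70 (mod 487)
405^8 ≡ 30 (mod 487)
405^16 ≡ 413 (mod 487)
405^32 ≡ 119 (mod 487)
405^64 ≡ 38 (mod 487)
405^128 ≡ 470 (mod 487)
405^243 = 405^(128+64+32+16+2+1) ≡ 486 (mod 487).
Result is 486 ≡ −1, so (892/487) = −1.

-1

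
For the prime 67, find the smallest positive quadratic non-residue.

(2/67) = −1, so 2 is the smallest positive non-residue mod 67.

2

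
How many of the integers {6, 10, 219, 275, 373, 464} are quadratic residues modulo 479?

(6/479) = +1 → QR.
(10/479) = +1 → QR.
(219/479) = +1 → QR.
(275/479) = +1 → QR.
(373/479) = +1 → QR.
(464/479) = -1 → non-residue.
Total quadratic residues among the 6: 5.

5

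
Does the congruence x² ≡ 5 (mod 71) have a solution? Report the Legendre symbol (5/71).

Reciprocity: 5 ≡ 1 and 71 ≡ 3 (mod 4), so (5/71) = +(71/5).
Reduce top mod 5: now compute (1/5).
Reached (1/5) = 1. Collecting the sign flips along the way, the symbol is +1.

1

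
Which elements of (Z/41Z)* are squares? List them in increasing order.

1,2,4,5,8,9,10,16,18,20,21,23,25,31,32,33,36,37,39,40

Square k = 1,…,20 (k and 41−k give the same square):
1²=1, 2²=4, 3²=9, 4²=16, 5²=25, 6²=36, 7²≡8, 8²≡23, 9²≡40, 10²≡18, 11²≡39, 12²≡21, 13²≡5, 14²≡32, 15²≡20, 16²≡10, 17²≡2, 18²≡37, 19²≡33, 20²≡31 (mod 41).
So the quadratic residues mod 41 are {1, 2, 4, 5, 8, 9, 10, 16, 18, 20, 21, 23, 25, 31, 32, 33, 36, 37, 39, 40}.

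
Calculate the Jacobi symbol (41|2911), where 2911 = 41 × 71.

Reciprocity: 41 ≡ 1 and 2911 ≡ 3 (mod 4), so (41/2911) = +(2911/41).
Reduce top mod 41: now compute (0/41).
Top reduces to 0: gcd > 1, so the symbol is 0.

0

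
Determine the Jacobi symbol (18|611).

Pull out 2: since 611 ≡ 3 (mod 8), (2/611) = -1.
Reciprocity: 9 ≡ 1 and 611 ≡ 3 (mod 4), so (9/611) = +(611/9).
Reduce top mod 9: now compute (8/9).
Pull out 2^3: since 9 ≡ 1 (mod 8), (2/9) = +1, so (2/9)^3 = +1.
Reached (1/9) = 1. Collecting the sign flips along the way, the symbol is -1.

-1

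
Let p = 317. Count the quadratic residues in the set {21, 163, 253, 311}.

2

(21/317) = -1 → non-residue.
(163/317) = -1 → non-residue.
(253/317) = +1 → QR.
(311/317) = +1 → QR.
Total quadratic residues among the 4: 2.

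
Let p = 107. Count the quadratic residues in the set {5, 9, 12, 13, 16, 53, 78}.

5

(5/107) = -1 → non-residue.
(9/107) = +1 → QR.
(12/107) = +1 → QR.
(13/107) = +1 → QR.
(16/107) = +1 → QR.
(53/107) = +1 → QR.
(78/107) = -1 → non-residue.
Total quadratic residues among the 7: 5.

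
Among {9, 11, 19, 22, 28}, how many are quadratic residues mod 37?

(9/37) = +1 → QR.
(11/37) = +1 → QR.
(19/37) = -1 → non-residue.
(22/37) = -1 → non-residue.
(28/37) = +1 → QR.
Total quadratic residues among the 5: 3.

3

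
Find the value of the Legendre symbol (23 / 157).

Euler's criterion: (23/157) ≡ 23^78 (mod 157).
23^2 ≡ 58 (mod 157)
23^4 ≡ 67 (mod 157)
23^8 ≡ 93 (mod 157)
23^16 ≡ 14 (mod 157)
23^32 ≡ 39 (mod 157)
23^64 ≡ 108 (mod 157)
23^78 = 23^(64+8+4+2) ≡ 156 (mod 157).
Result is 156 ≡ −1, so (23/157) = −1.

-1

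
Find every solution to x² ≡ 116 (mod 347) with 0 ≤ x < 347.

84, 263

Since 347 ≡ 3 (mod 4), a square root of 116 is 116^((347+1)/4) = 116^87 mod 347.
Repeated squaring: 116^2≡270, 116^4≡30, 116^8≡206, 116^16≡102, 116^32≡341, 116^64≡36 (mod 347).
116^87 = 116^(64+16+4+2+1) ≡ 263 (mod 347).
Check: 263² = 69169 ≡ 116 (mod 347). The two roots are 84 and 263.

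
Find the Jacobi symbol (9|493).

Reciprocity: 9 ≡ 1 and 493 ≡ 1 (mod 4), so (9/493) = +(493/9).
Reduce top mod 9: now compute (7/9).
Reciprocity: 7 ≡ 3 and 9 ≡ 1 (mod 4), so (7/9) = +(9/7).
Reduce top mod 7: now compute (2/7).
Pull out 2: since 7 ≡ 7 (mod 8), (2/7) = +1.
Reached (1/7) = 1. Collecting the sign flips along the way, the symbol is +1.

1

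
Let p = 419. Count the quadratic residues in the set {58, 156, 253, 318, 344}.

(58/419) = -1 → non-residue.
(156/419) = +1 → QR.
(253/419) = -1 → non-residue.
(318/419) = +1 → QR.
(344/419) = -1 → non-residue.
Total quadratic residues among the 5: 2.

2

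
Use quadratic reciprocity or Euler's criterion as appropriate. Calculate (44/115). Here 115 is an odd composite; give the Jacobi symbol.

Pull out 2^2: since 115 ≡ 3 (mod 8), (2/115) = -1, so (2/115)^2 = +1.
Reciprocity: 11 ≡ 3 and 115 ≡ 3 (mod 4), so (11/115) = −(115/11).
Reduce top mod 11: now compute (5/11).
Reciprocity: 5 ≡ 1 and 11 ≡ 3 (mod 4), so (5/11) = +(11/5).
Reduce top mod 5: now compute (1/5).
Reached (1/5) = 1. Collecting the sign flips along the way, the symbol is -1.

-1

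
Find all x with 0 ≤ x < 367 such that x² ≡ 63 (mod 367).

141, 226

Since 367 ≡ 3 (mod 4), a square root of 63 is 63^((367+1)/4) = 63^92 mod 367.
Repeated squaring: 63^2≡299, 63^4≡220, 63^8≡323, 63^16≡101, 63^32≡292, 63^64≡120 (mod 367).
63^92 = 63^(64+16+8+4) ≡ 226 (mod 367).
Check: 226² = 51076 ≡ 63 (mod 367). The two roots are 141 and 226.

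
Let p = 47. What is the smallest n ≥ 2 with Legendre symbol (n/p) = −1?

5

(2/47) = +1, so 2 is a residue.
(3/47) = +1, so 3 is a residue.
(4/47) = +1, so 4 is a residue.
(5/47) = −1, so 5 is the smallest positive non-residue mod 47.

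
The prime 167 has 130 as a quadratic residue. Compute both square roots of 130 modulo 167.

56, 111

Since 167 ≡ 3 (mod 4), a square root of 130 is 130^((167+1)/4) = 130^42 mod 167.
Repeated squaring: 130^2≡33, 130^4≡87, 130^8≡54, 130^16≡77, 130^32≡84 (mod 167).
130^42 = 130^(32+8+2) ≡ 56 (mod 167).
Check: 56² = 3136 ≡ 130 (mod 167). The two roots are 56 and 111.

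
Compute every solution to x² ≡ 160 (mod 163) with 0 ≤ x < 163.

Since 163 ≡ 3 (mod 4), a square root of 160 is 160^((163+1)/4) = 160^41 mod 163.
Repeated squaring: 160^2≡9, 160^4≡81, 160^8≡41, 160^16≡51, 160^32≡156 (mod 163).
160^41 = 160^(32+8+1) ≡ 46 (mod 163).
Check: 46² = 2116 ≡ 160 (mod 163). The two roots are 46 and 117.

46, 117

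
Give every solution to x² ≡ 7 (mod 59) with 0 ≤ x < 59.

19, 40

Since 59 ≡ 3 (mod 4), a square root of 7 is 7^((59+1)/4) = 7^15 mod 59.
Repeated squaring: 7^2≡49, 7^4≡41, 7^8≡29 (mod 59).
7^15 = 7^(8+4+2+1) ≡ 19 (mod 59).
Check: 19² = 361 ≡ 7 (mod 59). The two roots are 19 and 40.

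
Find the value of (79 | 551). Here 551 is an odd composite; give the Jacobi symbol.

Reciprocity: 79 ≡ 3 and 551 ≡ 3 (mod 4), so (79/551) = −(551/79).
Reduce top mod 79: now compute (77/79).
Reciprocity: 77 ≡ 1 and 79 ≡ 3 (mod 4), so (77/79) = +(79/77).
Reduce top mod 77: now compute (2/77).
Pull out 2: since 77 ≡ 5 (mod 8), (2/77) = -1.
Reached (1/77) = 1. Collecting the sign flips along the way, the symbol is +1.

1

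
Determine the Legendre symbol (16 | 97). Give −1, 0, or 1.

Pull out 2^4: since 97 ≡ 1 (mod 8), (2/97) = +1, so (2/97)^4 = +1.
Reached (1/97) = 1. Collecting the sign flips along the way, the symbol is +1.

1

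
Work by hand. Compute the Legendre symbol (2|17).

1

Euler's criterion: (2/17) ≡ 2^8 (mod 17).
2^2 ≡ 4 (mod 17)
2^4 ≡ 16 (mod 17)
2^8 ≡ 1 (mod 17)
2^8 = 2^(8) ≡ 1 (mod 17).
Result is 1, so (2/17) = 1.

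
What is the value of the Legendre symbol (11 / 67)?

Reciprocity: 11 ≡ 3 and 67 ≡ 3 (mod 4), so (11/67) = −(67/11).
Reduce top mod 11: now compute (1/11).
Reached (1/11) = 1. Collecting the sign flips along the way, the symbol is -1.

-1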